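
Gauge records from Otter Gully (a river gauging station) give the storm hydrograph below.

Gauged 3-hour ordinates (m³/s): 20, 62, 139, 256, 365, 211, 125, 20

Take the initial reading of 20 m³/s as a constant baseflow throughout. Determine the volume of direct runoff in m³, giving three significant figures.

Direct-runoff ordinates (Q − Q_b): 0.0, 42.0, 119.0, 236.0, 345.0, 191.0, 105.0, 0.0 m³/s.
ΣQ_DR = 1038 m³/s.
With Δt = 3 h = 10800 s, V = ΣQ_DR · Δt = 1038 × 10800 = 1.12 × 10^7 m³.

V ≈ 1.12 × 10^7 m³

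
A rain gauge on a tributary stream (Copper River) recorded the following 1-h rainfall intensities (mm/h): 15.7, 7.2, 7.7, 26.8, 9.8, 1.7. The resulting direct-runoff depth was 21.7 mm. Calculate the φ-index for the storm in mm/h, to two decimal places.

Only the 2 blocks with intensity above φ contribute runoff: 15.7, 26.8 mm/h.
Σ(I−φ)·Δt = d  ⇒  (15.7+26.8 − 2φ)·1 = 21.7
φ = (42.50 − 21.7/1) / 2 = 10.40 mm/h.

φ ≈ 10.40 mm/h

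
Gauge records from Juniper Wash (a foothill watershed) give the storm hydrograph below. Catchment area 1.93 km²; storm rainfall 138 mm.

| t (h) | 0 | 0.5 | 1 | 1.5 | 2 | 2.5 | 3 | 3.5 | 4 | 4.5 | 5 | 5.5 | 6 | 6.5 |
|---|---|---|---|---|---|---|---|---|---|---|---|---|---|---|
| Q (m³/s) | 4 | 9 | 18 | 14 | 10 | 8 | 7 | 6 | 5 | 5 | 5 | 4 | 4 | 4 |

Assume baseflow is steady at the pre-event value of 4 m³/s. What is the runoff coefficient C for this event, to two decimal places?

C ≈ 0.32

ΣQ_DR = 47.00 m³/s; V = ΣQ_DR·Δt = 84600 m³.
Runoff depth d = V / A = 43.83 mm.
C = d / P = 43.83 / 138 = 0.32.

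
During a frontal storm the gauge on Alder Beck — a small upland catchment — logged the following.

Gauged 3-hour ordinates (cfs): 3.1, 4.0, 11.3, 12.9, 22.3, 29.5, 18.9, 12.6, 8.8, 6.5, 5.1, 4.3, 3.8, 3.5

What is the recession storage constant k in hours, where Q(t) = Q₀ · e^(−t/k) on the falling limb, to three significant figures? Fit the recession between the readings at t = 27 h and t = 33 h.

k ≈ 14.5 h

On the falling limb, Q drops from 6.5 to 4.3 cfs between t = 27 h and t = 33 h (Δt = 6 h).
k = −Δt / ln(Q₂/Q₁) = −6 / ln(4.3/6.5) = 14.5 h.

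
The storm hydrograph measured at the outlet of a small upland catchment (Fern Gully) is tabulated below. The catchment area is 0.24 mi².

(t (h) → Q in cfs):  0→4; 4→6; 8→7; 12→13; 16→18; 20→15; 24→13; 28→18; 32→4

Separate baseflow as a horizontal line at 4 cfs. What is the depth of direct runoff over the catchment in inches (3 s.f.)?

d ≈ 1.60 in

Direct runoff: 0.0, 2.0, 3.0, 9.0, 14.0, 11.0, 9.0, 14.0, 0.0 cfs; ΣQ_DR = 62.00 cfs.
V = ΣQ_DR · Δt = 62.00 × 14400 s = 8.928 × 10^5 ft³.
Over A = 0.24 mi², depth = V / A = 1.60 in.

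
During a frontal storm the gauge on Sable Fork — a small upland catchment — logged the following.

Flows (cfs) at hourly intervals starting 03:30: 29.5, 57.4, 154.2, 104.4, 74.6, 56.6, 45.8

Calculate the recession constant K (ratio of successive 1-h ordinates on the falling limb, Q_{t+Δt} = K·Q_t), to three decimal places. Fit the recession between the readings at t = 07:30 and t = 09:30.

Using the recession-limb readings at t = 07:30 and t = 09:30: Q falls from 74.6 to 45.8 cfs over 2 intervals.
K = (Q₂/Q₁)^(1/2) = (45.8/74.6)^(1/2) = 0.784.

K ≈ 0.784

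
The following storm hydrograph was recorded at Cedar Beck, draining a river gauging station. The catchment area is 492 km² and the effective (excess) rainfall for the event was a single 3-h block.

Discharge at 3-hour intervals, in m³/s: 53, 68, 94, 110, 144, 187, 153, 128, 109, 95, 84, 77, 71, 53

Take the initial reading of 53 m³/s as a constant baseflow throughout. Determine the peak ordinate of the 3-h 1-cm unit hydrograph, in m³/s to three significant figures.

U_p ≈ 89.2 m³/s

Direct runoff: 0.0, 15.0, 41.0, 57.0, 91.0, 134.0, 100.0, 75.0, 56.0, 42.0, 31.0, 24.0, 18.0, 0.0 m³/s; ΣQ_DR = 684.0 m³/s, peak = 134.0 m³/s.
Runoff depth d = ΣQ_DR·Δt / A = 684.0 × 10800 / (492 km²) = 15.01 mm.
The 1-cm UH is the DRH scaled by (10 mm)/d, so U_p = 134.0 × 10/15.01 = 89.2 m³/s.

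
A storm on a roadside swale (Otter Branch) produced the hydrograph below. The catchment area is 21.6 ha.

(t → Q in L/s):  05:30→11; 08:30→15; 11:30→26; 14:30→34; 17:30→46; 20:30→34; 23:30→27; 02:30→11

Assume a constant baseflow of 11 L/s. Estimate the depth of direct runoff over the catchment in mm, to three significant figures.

d ≈ 5.80 mm

Direct runoff: 0.0, 4.0, 15.0, 23.0, 35.0, 23.0, 16.0, 0.0 L/s; ΣQ_DR = 116.0 L/s.
V = ΣQ_DR · Δt = 116.0 × 10800 s = 1.253 × 10^6 L.
Over A = 21.6 ha, depth = V / A = 5.80 mm.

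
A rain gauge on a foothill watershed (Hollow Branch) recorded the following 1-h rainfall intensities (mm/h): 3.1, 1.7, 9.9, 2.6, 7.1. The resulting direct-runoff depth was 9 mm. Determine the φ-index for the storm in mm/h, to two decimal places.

φ ≈ 4.00 mm/h

Only the 2 blocks with intensity above φ contribute runoff: 9.9, 7.1 mm/h.
Σ(I−φ)·Δt = d  ⇒  (9.9+7.1 − 2φ)·1 = 9
φ = (17.00 − 9/1) / 2 = 4.00 mm/h.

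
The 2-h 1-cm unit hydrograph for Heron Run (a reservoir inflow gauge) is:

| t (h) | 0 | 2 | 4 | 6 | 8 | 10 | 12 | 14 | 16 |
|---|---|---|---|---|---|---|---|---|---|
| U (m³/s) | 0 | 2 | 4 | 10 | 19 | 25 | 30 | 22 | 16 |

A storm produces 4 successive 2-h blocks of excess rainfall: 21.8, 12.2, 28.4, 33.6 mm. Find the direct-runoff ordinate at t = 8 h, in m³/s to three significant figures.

Q ≈ 71.7 m³/s

By discrete convolution, Q_j = Σ (P_i / 10 mm) · U_{j−i}.
At t = 8 h (j=4): Q = (21.8/10)·19 + (12.2/10)·10 + (28.4/10)·4 + (33.6/10)·2 = 71.7 m³/s.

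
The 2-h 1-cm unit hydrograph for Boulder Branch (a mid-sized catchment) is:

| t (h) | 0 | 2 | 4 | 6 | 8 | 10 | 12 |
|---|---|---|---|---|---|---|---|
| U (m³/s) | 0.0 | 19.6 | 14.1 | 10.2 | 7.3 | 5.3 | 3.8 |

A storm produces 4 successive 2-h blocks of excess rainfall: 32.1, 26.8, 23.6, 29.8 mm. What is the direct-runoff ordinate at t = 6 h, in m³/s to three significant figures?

Q ≈ 117 m³/s

By discrete convolution, Q_j = Σ (P_i / 10 mm) · U_{j−i}.
At t = 6 h (j=3): Q = (32.1/10)·10.2 + (26.8/10)·14.1 + (23.6/10)·19.6 + (29.8/10)·0.0 = 117 m³/s.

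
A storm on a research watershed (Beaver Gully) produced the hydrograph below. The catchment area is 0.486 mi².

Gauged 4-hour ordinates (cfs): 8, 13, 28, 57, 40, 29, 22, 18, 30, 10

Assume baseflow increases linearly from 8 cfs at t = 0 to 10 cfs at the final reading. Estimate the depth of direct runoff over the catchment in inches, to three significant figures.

d ≈ 2.10 in

Direct runoff: 0.00, 4.78, 19.56, 48.33, 31.11, 19.89, 12.67, 8.44, 20.22, 0.00 cfs; ΣQ_DR = 165.0 cfs.
V = ΣQ_DR · Δt = 165.0 × 14400 s = 2.376 × 10^6 ft³.
Over A = 0.486 mi², depth = V / A = 2.10 in.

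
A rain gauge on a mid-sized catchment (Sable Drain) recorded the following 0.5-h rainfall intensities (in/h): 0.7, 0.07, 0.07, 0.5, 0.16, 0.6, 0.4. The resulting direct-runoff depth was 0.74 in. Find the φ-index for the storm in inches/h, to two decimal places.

φ ≈ 0.18 in/h

Only the 4 blocks with intensity above φ contribute runoff: 0.7, 0.5, 0.6, 0.4 in/h.
Σ(I−φ)·Δt = d  ⇒  (0.7+0.5+0.6+0.4 − 4φ)·0.5 = 0.74
φ = (2.200 − 0.74/0.5) / 4 = 0.18 in/h.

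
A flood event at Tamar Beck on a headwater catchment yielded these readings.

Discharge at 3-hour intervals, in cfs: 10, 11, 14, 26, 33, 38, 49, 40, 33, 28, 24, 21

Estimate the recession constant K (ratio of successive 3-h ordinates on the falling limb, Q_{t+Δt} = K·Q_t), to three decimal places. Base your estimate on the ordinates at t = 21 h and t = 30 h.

K ≈ 0.843

Using the recession-limb readings at t = 21 h and t = 30 h: Q falls from 40 to 24 cfs over 3 intervals.
K = (Q₂/Q₁)^(1/3) = (24/40)^(1/3) = 0.843.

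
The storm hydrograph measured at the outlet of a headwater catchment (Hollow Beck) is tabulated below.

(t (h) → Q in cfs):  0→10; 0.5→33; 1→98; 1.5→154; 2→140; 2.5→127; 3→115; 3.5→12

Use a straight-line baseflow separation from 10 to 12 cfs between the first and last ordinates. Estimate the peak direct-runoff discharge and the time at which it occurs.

Q_p = 143.14 cfs at t = 1.5 h

Subtracting baseflow gives direct-runoff ordinates: 0.00, 22.71, 87.43, 143.14, 128.86, 115.57, 103.29, 0.00 cfs.
The maximum is 143.14 cfs, occurring at the reading for t = 1.5 h.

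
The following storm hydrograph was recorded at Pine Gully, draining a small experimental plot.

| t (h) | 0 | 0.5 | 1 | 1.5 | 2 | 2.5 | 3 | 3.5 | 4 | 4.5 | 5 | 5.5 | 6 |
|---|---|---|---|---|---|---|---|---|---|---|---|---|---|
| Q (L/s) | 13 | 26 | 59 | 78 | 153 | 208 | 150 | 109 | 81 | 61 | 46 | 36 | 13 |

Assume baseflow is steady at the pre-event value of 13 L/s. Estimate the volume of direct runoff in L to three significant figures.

Direct-runoff ordinates (Q − Q_b): 0.0, 13.0, 46.0, 65.0, 140.0, 195.0, 137.0, 96.0, 68.0, 48.0, 33.0, 23.0, 0.0 L/s.
ΣQ_DR = 864.0 L/s.
With Δt = 0.5 h = 1800 s, V = ΣQ_DR · Δt = 864.0 × 1800 = 1.56 × 10^6 L.

V ≈ 1.56 × 10^6 L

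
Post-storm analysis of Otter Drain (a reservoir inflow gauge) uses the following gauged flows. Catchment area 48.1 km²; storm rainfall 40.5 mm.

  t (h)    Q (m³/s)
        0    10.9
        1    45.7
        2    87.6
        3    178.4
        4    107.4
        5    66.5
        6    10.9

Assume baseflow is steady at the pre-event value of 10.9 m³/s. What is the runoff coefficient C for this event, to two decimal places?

C ≈ 0.80

ΣQ_DR = 431.1 m³/s; V = ΣQ_DR·Δt = 1.552 × 10^6 m³.
Runoff depth d = V / A = 32.27 mm.
C = d / P = 32.27 / 40.5 = 0.80.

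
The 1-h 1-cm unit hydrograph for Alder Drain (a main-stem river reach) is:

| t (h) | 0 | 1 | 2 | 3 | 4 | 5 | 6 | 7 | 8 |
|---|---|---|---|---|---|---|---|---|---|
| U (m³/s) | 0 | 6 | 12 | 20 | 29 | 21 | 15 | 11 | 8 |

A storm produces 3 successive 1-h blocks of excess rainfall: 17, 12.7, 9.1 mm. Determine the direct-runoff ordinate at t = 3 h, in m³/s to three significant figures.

By discrete convolution, Q_j = Σ (P_i / 10 mm) · U_{j−i}.
At t = 3 h (j=3): Q = (17/10)·20 + (12.7/10)·12 + (9.1/10)·6 = 54.7 m³/s.

Q ≈ 54.7 m³/s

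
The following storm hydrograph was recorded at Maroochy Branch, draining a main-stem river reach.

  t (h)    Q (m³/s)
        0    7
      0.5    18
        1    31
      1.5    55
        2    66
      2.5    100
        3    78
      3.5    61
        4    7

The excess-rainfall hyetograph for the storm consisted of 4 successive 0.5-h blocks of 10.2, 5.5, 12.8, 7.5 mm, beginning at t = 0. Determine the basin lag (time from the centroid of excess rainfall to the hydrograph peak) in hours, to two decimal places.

t_L ≈ 1.51 h

Centroid of excess rainfall: t_c = Σ P_i·t̄_i / ΣP_i = 0.9944 h (block centres at 0.25, 0.75, 1.25, 1.75 h).
Hydrograph peak occurs at t = 2.5 h, so basin lag t_L = 2.5 − 0.9944 = 1.51 h.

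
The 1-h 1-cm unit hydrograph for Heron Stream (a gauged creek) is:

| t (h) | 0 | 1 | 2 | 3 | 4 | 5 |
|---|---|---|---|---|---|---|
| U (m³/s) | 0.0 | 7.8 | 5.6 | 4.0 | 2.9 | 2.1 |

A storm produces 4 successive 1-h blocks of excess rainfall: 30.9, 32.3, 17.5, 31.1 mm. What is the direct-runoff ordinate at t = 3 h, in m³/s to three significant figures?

By discrete convolution, Q_j = Σ (P_i / 10 mm) · U_{j−i}.
At t = 3 h (j=3): Q = (30.9/10)·4.0 + (32.3/10)·5.6 + (17.5/10)·7.8 + (31.1/10)·0.0 = 44.1 m³/s.

Q ≈ 44.1 m³/s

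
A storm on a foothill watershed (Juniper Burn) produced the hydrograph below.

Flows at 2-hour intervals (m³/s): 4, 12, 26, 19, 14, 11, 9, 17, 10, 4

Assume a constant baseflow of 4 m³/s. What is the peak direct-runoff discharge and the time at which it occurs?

Subtracting baseflow gives direct-runoff ordinates: 0.0, 8.0, 22.0, 15.0, 10.0, 7.0, 5.0, 13.0, 6.0, 0.0 m³/s.
The maximum is 22.0 m³/s, occurring at the reading for t = 4 h.

Q_p = 22.0 m³/s at t = 4 h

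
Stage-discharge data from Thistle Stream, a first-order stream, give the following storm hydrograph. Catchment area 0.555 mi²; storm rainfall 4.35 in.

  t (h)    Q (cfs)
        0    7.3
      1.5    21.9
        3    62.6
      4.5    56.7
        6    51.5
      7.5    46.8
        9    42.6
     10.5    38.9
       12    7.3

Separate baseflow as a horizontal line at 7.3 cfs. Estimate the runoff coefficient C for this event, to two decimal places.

C ≈ 0.26

ΣQ_DR = 269.9 cfs; V = ΣQ_DR·Δt = 1.457 × 10^6 ft³.
Runoff depth d = V / A = 1.130 in.
C = d / P = 1.130 / 4.35 = 0.26.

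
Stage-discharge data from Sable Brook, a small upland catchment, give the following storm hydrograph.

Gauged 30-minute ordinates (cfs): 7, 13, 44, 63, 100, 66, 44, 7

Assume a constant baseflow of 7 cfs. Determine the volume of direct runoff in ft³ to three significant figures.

V ≈ 5.18 × 10^5 ft³

Direct-runoff ordinates (Q − Q_b): 0.0, 6.0, 37.0, 56.0, 93.0, 59.0, 37.0, 0.0 cfs.
ΣQ_DR = 288.0 cfs.
With Δt = 0.5 h = 1800 s, V = ΣQ_DR · Δt = 288.0 × 1800 = 5.18 × 10^5 ft³.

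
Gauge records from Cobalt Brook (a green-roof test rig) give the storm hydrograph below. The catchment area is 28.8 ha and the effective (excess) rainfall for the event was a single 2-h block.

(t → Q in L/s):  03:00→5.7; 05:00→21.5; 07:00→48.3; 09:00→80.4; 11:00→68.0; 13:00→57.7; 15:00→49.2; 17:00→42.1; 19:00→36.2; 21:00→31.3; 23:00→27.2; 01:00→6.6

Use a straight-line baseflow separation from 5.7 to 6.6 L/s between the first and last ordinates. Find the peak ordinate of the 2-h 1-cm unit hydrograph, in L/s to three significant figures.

Direct runoff: 0.00, 15.72, 42.44, 74.45, 61.97, 51.59, 43.01, 35.83, 29.85, 24.86, 20.68, 0.00 L/s; ΣQ_DR = 400.4 L/s, peak = 74.45 L/s.
Runoff depth d = ΣQ_DR·Δt / A = 400.4 × 7200 / (28.8 ha) = 10.01 mm.
The 1-cm UH is the DRH scaled by (10 mm)/d, so U_p = 74.45 × 10/10.01 = 74.4 L/s.

U_p ≈ 74.4 L/s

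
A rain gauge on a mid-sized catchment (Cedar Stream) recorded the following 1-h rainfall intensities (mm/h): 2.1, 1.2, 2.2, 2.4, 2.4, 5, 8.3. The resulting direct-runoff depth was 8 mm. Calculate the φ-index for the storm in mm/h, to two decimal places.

Only the 2 blocks with intensity above φ contribute runoff: 5, 8.3 mm/h.
Σ(I−φ)·Δt = d  ⇒  (5+8.3 − 2φ)·1 = 8
φ = (13.30 − 8/1) / 2 = 2.65 mm/h.

φ ≈ 2.65 mm/h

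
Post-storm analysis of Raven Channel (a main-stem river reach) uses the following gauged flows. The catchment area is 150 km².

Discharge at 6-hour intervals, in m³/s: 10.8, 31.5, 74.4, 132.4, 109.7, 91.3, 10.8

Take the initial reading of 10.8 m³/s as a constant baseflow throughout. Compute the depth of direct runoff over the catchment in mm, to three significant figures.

d ≈ 55.5 mm

Direct runoff: 0.0, 20.7, 63.6, 121.6, 98.9, 80.5, 0.0 m³/s; ΣQ_DR = 385.3 m³/s.
V = ΣQ_DR · Δt = 385.3 × 21600 s = 8.322 × 10^6 m³.
Over A = 150 km², depth = V / A = 55.5 mm.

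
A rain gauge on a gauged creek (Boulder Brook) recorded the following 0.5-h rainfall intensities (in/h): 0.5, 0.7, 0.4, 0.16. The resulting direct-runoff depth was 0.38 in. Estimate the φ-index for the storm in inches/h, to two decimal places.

Only the 3 blocks with intensity above φ contribute runoff: 0.5, 0.7, 0.4 in/h.
Σ(I−φ)·Δt = d  ⇒  (0.5+0.7+0.4 − 3φ)·0.5 = 0.38
φ = (1.600 − 0.38/0.5) / 3 = 0.28 in/h.

φ ≈ 0.28 in/h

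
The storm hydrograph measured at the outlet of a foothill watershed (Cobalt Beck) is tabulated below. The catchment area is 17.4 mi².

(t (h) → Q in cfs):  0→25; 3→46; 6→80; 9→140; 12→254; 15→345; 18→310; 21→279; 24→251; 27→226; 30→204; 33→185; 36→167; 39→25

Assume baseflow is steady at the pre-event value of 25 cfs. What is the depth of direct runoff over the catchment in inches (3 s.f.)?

Direct runoff: 0.0, 21.0, 55.0, 115.0, 229.0, 320.0, 285.0, 254.0, 226.0, 201.0, 179.0, 160.0, 142.0, 0.0 cfs; ΣQ_DR = 2187 cfs.
V = ΣQ_DR · Δt = 2187 × 10800 s = 2.362 × 10^7 ft³.
Over A = 17.4 mi², depth = V / A = 0.584 in.

d ≈ 0.584 in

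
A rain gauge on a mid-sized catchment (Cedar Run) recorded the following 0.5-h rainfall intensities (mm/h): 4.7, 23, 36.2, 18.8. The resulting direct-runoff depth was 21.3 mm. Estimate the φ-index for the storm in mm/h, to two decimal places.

Only the 3 blocks with intensity above φ contribute runoff: 23, 36.2, 18.8 mm/h.
Σ(I−φ)·Δt = d  ⇒  (23+36.2+18.8 − 3φ)·0.5 = 21.3
φ = (78.00 − 21.3/0.5) / 3 = 11.80 mm/h.

φ ≈ 11.80 mm/h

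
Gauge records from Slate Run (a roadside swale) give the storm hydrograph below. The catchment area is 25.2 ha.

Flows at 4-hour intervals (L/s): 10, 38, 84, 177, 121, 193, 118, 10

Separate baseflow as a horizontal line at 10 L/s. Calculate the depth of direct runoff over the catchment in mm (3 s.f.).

d ≈ 38.3 mm

Direct runoff: 0.0, 28.0, 74.0, 167.0, 111.0, 183.0, 108.0, 0.0 L/s; ΣQ_DR = 671.0 L/s.
V = ΣQ_DR · Δt = 671.0 × 14400 s = 9.662 × 10^6 L.
Over A = 25.2 ha, depth = V / A = 38.3 mm.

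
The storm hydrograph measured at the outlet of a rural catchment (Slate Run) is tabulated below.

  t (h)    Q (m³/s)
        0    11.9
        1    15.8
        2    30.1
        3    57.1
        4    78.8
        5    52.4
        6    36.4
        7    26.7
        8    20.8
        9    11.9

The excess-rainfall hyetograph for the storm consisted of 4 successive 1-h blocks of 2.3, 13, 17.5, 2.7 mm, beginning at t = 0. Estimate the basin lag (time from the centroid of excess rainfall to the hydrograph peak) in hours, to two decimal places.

t_L ≈ 1.92 h

Centroid of excess rainfall: t_c = Σ P_i·t̄_i / ΣP_i = 2.0803 h (block centres at 0.5, 1.5, 2.5, 3.5 h).
Hydrograph peak occurs at t = 4 h, so basin lag t_L = 4 − 2.0803 = 1.92 h.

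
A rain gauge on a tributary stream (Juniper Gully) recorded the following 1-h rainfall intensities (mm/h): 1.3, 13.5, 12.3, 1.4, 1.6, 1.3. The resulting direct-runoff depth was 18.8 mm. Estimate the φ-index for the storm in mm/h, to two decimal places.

φ ≈ 3.50 mm/h

Only the 2 blocks with intensity above φ contribute runoff: 13.5, 12.3 mm/h.
Σ(I−φ)·Δt = d  ⇒  (13.5+12.3 − 2φ)·1 = 18.8
φ = (25.80 − 18.8/1) / 2 = 3.50 mm/h.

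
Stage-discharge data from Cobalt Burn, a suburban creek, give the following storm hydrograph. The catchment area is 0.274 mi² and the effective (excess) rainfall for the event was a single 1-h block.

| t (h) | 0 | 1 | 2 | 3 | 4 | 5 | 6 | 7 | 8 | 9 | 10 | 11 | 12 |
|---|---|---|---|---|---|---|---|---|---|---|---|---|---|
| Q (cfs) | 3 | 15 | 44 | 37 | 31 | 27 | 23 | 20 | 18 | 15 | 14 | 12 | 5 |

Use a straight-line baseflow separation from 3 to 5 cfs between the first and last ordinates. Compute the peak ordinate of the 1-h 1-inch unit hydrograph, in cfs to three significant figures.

U_p ≈ 33.9 cfs

Direct runoff: 0.00, 11.83, 40.67, 33.50, 27.33, 23.17, 19.00, 15.83, 13.67, 10.50, 9.33, 7.17, 0.00 cfs; ΣQ_DR = 212.0 cfs, peak = 40.67 cfs.
Runoff depth d = ΣQ_DR·Δt / A = 212.0 × 3600 / (0.274 mi²) = 1.199 in.
The 1-inch UH is the DRH scaled by (1 in)/d, so U_p = 40.67 × 1/1.199 = 33.9 cfs.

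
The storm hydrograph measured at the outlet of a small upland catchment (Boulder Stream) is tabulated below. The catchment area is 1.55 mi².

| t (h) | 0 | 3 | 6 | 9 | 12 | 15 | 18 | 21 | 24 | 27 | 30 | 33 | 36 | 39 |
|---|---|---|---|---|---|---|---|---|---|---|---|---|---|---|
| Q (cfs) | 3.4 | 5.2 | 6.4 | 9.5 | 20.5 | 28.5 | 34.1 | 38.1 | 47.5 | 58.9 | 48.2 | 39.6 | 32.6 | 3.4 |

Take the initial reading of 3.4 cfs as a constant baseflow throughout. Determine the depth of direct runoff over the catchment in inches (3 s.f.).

d ≈ 0.985 in

Direct runoff: 0.0, 1.8, 3.0, 6.1, 17.1, 25.1, 30.7, 34.7, 44.1, 55.5, 44.8, 36.2, 29.2, 0.0 cfs; ΣQ_DR = 328.3 cfs.
V = ΣQ_DR · Δt = 328.3 × 10800 s = 3.546 × 10^6 ft³.
Over A = 1.55 mi², depth = V / A = 0.985 in.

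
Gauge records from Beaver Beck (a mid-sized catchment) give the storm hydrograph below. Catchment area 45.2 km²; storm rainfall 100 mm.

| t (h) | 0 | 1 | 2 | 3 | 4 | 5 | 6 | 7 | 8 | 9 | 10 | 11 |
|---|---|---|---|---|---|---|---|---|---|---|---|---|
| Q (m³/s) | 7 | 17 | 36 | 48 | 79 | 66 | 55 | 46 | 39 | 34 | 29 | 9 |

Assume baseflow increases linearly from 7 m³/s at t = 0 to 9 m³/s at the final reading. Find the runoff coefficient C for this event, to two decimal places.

C ≈ 0.29

ΣQ_DR = 369.0 m³/s; V = ΣQ_DR·Δt = 1.328 × 10^6 m³.
Runoff depth d = V / A = 29.39 mm.
C = d / P = 29.39 / 100 = 0.29.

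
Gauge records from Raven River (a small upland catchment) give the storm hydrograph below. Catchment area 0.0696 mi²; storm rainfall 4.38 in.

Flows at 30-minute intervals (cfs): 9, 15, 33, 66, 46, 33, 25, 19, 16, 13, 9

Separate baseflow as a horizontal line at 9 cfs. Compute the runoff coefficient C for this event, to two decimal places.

ΣQ_DR = 185.0 cfs; V = ΣQ_DR·Δt = 3.330 × 10^5 ft³.
Runoff depth d = V / A = 2.059 in.
C = d / P = 2.059 / 4.38 = 0.47.

C ≈ 0.47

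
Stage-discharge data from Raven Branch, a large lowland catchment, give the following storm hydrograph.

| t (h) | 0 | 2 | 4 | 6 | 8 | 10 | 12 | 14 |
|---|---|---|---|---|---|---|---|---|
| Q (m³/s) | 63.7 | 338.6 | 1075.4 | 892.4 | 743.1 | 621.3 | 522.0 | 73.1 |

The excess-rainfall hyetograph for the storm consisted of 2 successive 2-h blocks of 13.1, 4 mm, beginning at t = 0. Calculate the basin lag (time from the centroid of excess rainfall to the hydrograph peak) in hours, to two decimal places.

Centroid of excess rainfall: t_c = Σ P_i·t̄_i / ΣP_i = 1.4678 h (block centres at 1, 3 h).
Hydrograph peak occurs at t = 4 h, so basin lag t_L = 4 − 1.4678 = 2.53 h.

t_L ≈ 2.53 h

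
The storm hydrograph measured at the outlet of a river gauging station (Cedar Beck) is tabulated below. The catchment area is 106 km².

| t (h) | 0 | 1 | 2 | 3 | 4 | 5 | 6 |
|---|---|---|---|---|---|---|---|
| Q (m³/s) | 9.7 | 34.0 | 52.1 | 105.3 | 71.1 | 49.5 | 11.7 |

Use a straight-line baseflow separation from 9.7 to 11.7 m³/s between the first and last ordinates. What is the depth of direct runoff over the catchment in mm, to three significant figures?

d ≈ 8.78 mm

Direct runoff: 0.00, 23.97, 41.73, 94.60, 60.07, 38.13, 0.00 m³/s; ΣQ_DR = 258.5 m³/s.
V = ΣQ_DR · Δt = 258.5 × 3600 s = 9.306 × 10^5 m³.
Over A = 106 km², depth = V / A = 8.78 mm.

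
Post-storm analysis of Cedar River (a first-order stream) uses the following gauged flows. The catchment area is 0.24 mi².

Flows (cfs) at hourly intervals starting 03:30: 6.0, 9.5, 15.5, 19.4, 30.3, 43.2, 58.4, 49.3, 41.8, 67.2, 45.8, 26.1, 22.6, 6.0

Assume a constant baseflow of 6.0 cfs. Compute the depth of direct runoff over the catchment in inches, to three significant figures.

d ≈ 2.31 in

Direct runoff: 0.0, 3.5, 9.5, 13.4, 24.3, 37.2, 52.4, 43.3, 35.8, 61.2, 39.8, 20.1, 16.6, 0.0 cfs; ΣQ_DR = 357.1 cfs.
V = ΣQ_DR · Δt = 357.1 × 3600 s = 1.286 × 10^6 ft³.
Over A = 0.24 mi², depth = V / A = 2.31 in.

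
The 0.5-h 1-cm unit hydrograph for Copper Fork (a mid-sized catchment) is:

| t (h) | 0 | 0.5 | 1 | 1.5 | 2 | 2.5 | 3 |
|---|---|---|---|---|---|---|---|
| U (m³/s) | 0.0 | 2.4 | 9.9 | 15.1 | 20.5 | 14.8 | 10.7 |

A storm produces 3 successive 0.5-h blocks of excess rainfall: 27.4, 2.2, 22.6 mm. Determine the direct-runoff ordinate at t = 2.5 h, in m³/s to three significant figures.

Q ≈ 79.2 m³/s

By discrete convolution, Q_j = Σ (P_i / 10 mm) · U_{j−i}.
At t = 2.5 h (j=5): Q = (27.4/10)·14.8 + (2.2/10)·20.5 + (22.6/10)·15.1 = 79.2 m³/s.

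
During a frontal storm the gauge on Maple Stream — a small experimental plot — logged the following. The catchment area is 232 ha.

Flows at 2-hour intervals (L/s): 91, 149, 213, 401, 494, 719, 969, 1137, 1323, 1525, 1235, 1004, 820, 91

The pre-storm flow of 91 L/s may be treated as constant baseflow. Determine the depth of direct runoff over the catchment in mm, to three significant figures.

Direct runoff: 0.0, 58.0, 122.0, 310.0, 403.0, 628.0, 878.0, 1046.0, 1232.0, 1434.0, 1144.0, 913.0, 729.0, 0.0 L/s; ΣQ_DR = 8897 L/s.
V = ΣQ_DR · Δt = 8897 × 7200 s = 6.406 × 10^7 L.
Over A = 232 ha, depth = V / A = 27.6 mm.

d ≈ 27.6 mm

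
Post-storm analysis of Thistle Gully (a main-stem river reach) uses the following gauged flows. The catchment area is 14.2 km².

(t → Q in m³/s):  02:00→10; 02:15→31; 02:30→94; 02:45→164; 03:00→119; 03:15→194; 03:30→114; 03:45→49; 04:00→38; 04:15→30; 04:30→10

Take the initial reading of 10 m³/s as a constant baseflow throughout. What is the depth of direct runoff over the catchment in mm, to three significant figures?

d ≈ 47.1 mm

Direct runoff: 0.0, 21.0, 84.0, 154.0, 109.0, 184.0, 104.0, 39.0, 28.0, 20.0, 0.0 m³/s; ΣQ_DR = 743.0 m³/s.
V = ΣQ_DR · Δt = 743.0 × 900 s = 6.687 × 10^5 m³.
Over A = 14.2 km², depth = V / A = 47.1 mm.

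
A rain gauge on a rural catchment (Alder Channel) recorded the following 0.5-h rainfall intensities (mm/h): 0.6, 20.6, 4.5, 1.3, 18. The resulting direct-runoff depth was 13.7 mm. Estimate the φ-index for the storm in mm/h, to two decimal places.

Only the 2 blocks with intensity above φ contribute runoff: 20.6, 18 mm/h.
Σ(I−φ)·Δt = d  ⇒  (20.6+18 − 2φ)·0.5 = 13.7
φ = (38.60 − 13.7/0.5) / 2 = 5.60 mm/h.

φ ≈ 5.60 mm/h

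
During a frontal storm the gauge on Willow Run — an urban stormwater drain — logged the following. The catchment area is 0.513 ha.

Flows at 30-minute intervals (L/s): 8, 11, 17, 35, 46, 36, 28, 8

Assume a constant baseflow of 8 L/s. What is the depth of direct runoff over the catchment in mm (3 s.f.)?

d ≈ 43.9 mm

Direct runoff: 0.0, 3.0, 9.0, 27.0, 38.0, 28.0, 20.0, 0.0 L/s; ΣQ_DR = 125.0 L/s.
V = ΣQ_DR · Δt = 125.0 × 1800 s = 2.250 × 10^5 L.
Over A = 0.513 ha, depth = V / A = 43.9 mm.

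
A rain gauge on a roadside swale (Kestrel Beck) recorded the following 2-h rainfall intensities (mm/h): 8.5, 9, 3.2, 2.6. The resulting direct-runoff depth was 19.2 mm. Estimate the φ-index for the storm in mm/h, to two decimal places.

φ ≈ 3.95 mm/h

Only the 2 blocks with intensity above φ contribute runoff: 8.5, 9 mm/h.
Σ(I−φ)·Δt = d  ⇒  (8.5+9 − 2φ)·2 = 19.2
φ = (17.50 − 19.2/2) / 2 = 3.95 mm/h.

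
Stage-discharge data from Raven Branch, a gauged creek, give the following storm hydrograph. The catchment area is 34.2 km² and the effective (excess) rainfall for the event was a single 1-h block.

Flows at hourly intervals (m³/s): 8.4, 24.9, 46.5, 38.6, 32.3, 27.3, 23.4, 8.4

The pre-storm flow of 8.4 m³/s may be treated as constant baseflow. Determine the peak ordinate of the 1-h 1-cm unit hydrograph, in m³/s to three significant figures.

Direct runoff: 0.0, 16.5, 38.1, 30.2, 23.9, 18.9, 15.0, 0.0 m³/s; ΣQ_DR = 142.6 m³/s, peak = 38.1 m³/s.
Runoff depth d = ΣQ_DR·Δt / A = 142.6 × 3600 / (34.2 km²) = 15.01 mm.
The 1-cm UH is the DRH scaled by (10 mm)/d, so U_p = 38.1 × 10/15.01 = 25.4 m³/s.

U_p ≈ 25.4 m³/s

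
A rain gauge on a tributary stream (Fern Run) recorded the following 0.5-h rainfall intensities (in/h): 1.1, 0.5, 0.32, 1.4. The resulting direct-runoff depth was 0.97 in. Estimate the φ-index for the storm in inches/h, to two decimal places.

φ ≈ 0.35 in/h

Only the 3 blocks with intensity above φ contribute runoff: 1.1, 0.5, 1.4 in/h.
Σ(I−φ)·Δt = d  ⇒  (1.1+0.5+1.4 − 3φ)·0.5 = 0.97
φ = (3.000 − 0.97/0.5) / 3 = 0.35 in/h.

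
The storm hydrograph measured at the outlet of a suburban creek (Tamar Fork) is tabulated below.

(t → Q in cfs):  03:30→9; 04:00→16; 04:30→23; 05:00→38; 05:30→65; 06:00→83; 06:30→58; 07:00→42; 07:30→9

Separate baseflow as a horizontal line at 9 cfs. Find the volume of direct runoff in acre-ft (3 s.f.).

V ≈ 10.8 acre-ft

Direct-runoff ordinates (Q − Q_b): 0.0, 7.0, 14.0, 29.0, 56.0, 74.0, 49.0, 33.0, 0.0 cfs.
ΣQ_DR = 262.0 cfs.
With Δt = 0.5 h = 1800 s, V = ΣQ_DR · Δt = 262.0 × 1800 = 4.72 × 10^5 ft³ = 10.8 acre-ft.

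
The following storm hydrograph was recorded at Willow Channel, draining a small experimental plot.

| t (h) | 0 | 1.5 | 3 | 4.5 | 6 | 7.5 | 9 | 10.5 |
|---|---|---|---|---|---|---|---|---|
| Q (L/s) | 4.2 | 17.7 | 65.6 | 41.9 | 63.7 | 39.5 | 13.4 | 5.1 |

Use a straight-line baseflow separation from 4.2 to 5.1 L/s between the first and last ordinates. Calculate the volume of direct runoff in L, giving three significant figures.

V ≈ 1.16 × 10^6 L

Direct-runoff ordinates (Q − Q_b): 0.00, 13.37, 61.14, 37.31, 58.99, 34.66, 8.43, 0.00 L/s.
ΣQ_DR = 213.9 L/s.
With Δt = 1.5 h = 5400 s, V = ΣQ_DR · Δt = 213.9 × 5400 = 1.16 × 10^6 L.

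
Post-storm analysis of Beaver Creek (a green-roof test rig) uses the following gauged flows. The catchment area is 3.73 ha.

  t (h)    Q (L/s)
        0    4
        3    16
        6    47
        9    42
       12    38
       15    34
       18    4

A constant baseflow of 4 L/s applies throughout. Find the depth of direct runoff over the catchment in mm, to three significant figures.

d ≈ 45.5 mm

Direct runoff: 0.0, 12.0, 43.0, 38.0, 34.0, 30.0, 0.0 L/s; ΣQ_DR = 157.0 L/s.
V = ΣQ_DR · Δt = 157.0 × 10800 s = 1.696 × 10^6 L.
Over A = 3.73 ha, depth = V / A = 45.5 mm.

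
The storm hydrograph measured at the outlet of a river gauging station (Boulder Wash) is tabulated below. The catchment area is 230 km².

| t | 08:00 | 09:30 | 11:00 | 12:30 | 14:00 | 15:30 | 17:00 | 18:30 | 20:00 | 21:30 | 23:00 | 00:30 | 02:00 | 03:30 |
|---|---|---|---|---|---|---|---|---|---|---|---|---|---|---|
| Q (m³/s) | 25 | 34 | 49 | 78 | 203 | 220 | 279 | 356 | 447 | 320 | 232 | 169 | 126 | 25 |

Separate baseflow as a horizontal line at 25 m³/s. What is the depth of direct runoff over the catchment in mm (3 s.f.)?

d ≈ 52.0 mm

Direct runoff: 0.0, 9.0, 24.0, 53.0, 178.0, 195.0, 254.0, 331.0, 422.0, 295.0, 207.0, 144.0, 101.0, 0.0 m³/s; ΣQ_DR = 2213 m³/s.
V = ΣQ_DR · Δt = 2213 × 5400 s = 1.195 × 10^7 m³.
Over A = 230 km², depth = V / A = 52.0 mm.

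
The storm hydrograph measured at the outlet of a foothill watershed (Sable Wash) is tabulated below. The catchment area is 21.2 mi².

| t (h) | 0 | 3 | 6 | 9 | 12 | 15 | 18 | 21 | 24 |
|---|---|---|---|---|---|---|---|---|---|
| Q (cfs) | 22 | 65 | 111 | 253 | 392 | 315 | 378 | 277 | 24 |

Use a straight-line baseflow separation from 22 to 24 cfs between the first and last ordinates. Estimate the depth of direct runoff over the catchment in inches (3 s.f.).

d ≈ 0.357 in

Direct runoff: 0.00, 42.75, 88.50, 230.25, 369.00, 291.75, 354.50, 253.25, 0.00 cfs; ΣQ_DR = 1630 cfs.
V = ΣQ_DR · Δt = 1630 × 10800 s = 1.760 × 10^7 ft³.
Over A = 21.2 mi², depth = V / A = 0.357 in.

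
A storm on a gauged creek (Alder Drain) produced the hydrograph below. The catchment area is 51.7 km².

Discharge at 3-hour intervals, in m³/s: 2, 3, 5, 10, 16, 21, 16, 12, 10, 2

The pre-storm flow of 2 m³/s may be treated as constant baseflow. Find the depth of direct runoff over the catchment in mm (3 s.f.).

Direct runoff: 0.0, 1.0, 3.0, 8.0, 14.0, 19.0, 14.0, 10.0, 8.0, 0.0 m³/s; ΣQ_DR = 77.00 m³/s.
V = ΣQ_DR · Δt = 77.00 × 10800 s = 8.316 × 10^5 m³.
Over A = 51.7 km², depth = V / A = 16.1 mm.

d ≈ 16.1 mm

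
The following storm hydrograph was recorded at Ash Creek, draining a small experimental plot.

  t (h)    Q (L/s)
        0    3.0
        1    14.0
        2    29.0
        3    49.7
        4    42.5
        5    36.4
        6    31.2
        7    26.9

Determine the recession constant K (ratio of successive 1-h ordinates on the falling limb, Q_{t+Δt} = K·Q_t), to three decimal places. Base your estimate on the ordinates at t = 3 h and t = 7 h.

Using the recession-limb readings at t = 3 h and t = 7 h: Q falls from 49.7 to 26.9 L/s over 4 intervals.
K = (Q₂/Q₁)^(1/4) = (26.9/49.7)^(1/4) = 0.858.

K ≈ 0.858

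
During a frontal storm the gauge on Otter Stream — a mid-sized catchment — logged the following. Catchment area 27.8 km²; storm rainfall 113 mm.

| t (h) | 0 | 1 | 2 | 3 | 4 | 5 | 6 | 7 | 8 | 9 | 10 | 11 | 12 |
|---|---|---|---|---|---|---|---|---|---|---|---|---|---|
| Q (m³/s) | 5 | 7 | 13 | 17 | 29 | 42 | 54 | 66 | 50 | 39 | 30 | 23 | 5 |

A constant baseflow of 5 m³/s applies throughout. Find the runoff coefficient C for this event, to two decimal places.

ΣQ_DR = 315.0 m³/s; V = ΣQ_DR·Δt = 1.134 × 10^6 m³.
Runoff depth d = V / A = 40.79 mm.
C = d / P = 40.79 / 113 = 0.36.

C ≈ 0.36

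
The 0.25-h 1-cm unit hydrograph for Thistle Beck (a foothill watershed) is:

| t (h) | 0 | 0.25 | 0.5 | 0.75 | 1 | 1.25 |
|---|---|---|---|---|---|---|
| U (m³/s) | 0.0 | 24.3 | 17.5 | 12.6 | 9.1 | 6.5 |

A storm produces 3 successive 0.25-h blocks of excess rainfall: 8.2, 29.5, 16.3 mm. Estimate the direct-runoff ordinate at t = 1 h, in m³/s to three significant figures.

By discrete convolution, Q_j = Σ (P_i / 10 mm) · U_{j−i}.
At t = 1 h (j=4): Q = (8.2/10)·9.1 + (29.5/10)·12.6 + (16.3/10)·17.5 = 73.2 m³/s.

Q ≈ 73.2 m³/s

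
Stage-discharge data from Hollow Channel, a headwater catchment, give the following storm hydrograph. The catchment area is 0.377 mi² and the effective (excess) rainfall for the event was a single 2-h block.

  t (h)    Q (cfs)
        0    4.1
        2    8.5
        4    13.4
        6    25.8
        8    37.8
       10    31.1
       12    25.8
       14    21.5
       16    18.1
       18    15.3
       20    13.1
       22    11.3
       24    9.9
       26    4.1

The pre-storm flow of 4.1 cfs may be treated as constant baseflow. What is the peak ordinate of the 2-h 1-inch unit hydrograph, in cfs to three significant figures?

U_p ≈ 22.5 cfs

Direct runoff: 0.0, 4.4, 9.3, 21.7, 33.7, 27.0, 21.7, 17.4, 14.0, 11.2, 9.0, 7.2, 5.8, 0.0 cfs; ΣQ_DR = 182.4 cfs, peak = 33.7 cfs.
Runoff depth d = ΣQ_DR·Δt / A = 182.4 × 7200 / (0.377 mi²) = 1.499 in.
The 1-inch UH is the DRH scaled by (1 in)/d, so U_p = 33.7 × 1/1.499 = 22.5 cfs.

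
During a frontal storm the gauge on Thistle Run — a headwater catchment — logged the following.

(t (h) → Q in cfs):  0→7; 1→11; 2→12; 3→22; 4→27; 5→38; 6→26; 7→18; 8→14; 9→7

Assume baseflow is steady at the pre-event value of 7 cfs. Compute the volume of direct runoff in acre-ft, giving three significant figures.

Direct-runoff ordinates (Q − Q_b): 0.0, 4.0, 5.0, 15.0, 20.0, 31.0, 19.0, 11.0, 7.0, 0.0 cfs.
ΣQ_DR = 112.0 cfs.
With Δt = 1 h = 3600 s, V = ΣQ_DR · Δt = 112.0 × 3600 = 4.03 × 10^5 ft³ = 9.26 acre-ft.

V ≈ 9.26 acre-ft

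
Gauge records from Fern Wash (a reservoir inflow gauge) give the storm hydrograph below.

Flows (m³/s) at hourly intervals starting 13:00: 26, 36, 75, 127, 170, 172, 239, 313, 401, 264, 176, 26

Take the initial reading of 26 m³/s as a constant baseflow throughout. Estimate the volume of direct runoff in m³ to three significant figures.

Direct-runoff ordinates (Q − Q_b): 0.0, 10.0, 49.0, 101.0, 144.0, 146.0, 213.0, 287.0, 375.0, 238.0, 150.0, 0.0 m³/s.
ΣQ_DR = 1713 m³/s.
With Δt = 1 h = 3600 s, V = ΣQ_DR · Δt = 1713 × 3600 = 6.17 × 10^6 m³.

V ≈ 6.17 × 10^6 m³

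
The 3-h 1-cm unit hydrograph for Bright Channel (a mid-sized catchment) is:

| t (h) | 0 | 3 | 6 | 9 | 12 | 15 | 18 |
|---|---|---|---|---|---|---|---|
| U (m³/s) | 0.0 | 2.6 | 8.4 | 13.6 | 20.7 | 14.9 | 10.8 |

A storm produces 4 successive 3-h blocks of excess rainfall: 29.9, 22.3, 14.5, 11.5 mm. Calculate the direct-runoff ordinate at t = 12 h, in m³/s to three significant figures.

By discrete convolution, Q_j = Σ (P_i / 10 mm) · U_{j−i}.
At t = 12 h (j=4): Q = (29.9/10)·20.7 + (22.3/10)·13.6 + (14.5/10)·8.4 + (11.5/10)·2.6 = 107 m³/s.

Q ≈ 107 m³/s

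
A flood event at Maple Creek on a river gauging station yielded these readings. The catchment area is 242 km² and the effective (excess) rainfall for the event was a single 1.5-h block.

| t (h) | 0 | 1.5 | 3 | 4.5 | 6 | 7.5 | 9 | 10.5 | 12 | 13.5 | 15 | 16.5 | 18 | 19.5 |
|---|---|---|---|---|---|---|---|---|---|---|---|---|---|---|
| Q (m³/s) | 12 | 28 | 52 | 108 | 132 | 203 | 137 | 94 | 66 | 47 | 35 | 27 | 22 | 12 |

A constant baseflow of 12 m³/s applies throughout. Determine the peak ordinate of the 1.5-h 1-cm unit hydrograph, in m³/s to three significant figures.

Direct runoff: 0.0, 16.0, 40.0, 96.0, 120.0, 191.0, 125.0, 82.0, 54.0, 35.0, 23.0, 15.0, 10.0, 0.0 m³/s; ΣQ_DR = 807.0 m³/s, peak = 191.0 m³/s.
Runoff depth d = ΣQ_DR·Δt / A = 807.0 × 5400 / (242 km²) = 18.01 mm.
The 1-cm UH is the DRH scaled by (10 mm)/d, so U_p = 191.0 × 10/18.01 = 106 m³/s.

U_p ≈ 106 m³/s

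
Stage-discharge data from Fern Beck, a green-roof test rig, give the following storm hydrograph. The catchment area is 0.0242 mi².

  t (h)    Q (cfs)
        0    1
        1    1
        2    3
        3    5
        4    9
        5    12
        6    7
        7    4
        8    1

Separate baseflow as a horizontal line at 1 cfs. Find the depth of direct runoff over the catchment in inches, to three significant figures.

Direct runoff: 0.0, 0.0, 2.0, 4.0, 8.0, 11.0, 6.0, 3.0, 0.0 cfs; ΣQ_DR = 34.00 cfs.
V = ΣQ_DR · Δt = 34.00 × 3600 s = 1.224 × 10^5 ft³.
Over A = 0.0242 mi², depth = V / A = 2.18 in.

d ≈ 2.18 in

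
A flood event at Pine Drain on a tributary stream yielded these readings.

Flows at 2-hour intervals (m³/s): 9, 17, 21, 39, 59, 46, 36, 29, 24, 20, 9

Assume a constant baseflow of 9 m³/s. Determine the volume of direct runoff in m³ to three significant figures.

V ≈ 1.51 × 10^6 m³

Direct-runoff ordinates (Q − Q_b): 0.0, 8.0, 12.0, 30.0, 50.0, 37.0, 27.0, 20.0, 15.0, 11.0, 0.0 m³/s.
ΣQ_DR = 210.0 m³/s.
With Δt = 2 h = 7200 s, V = ΣQ_DR · Δt = 210.0 × 7200 = 1.51 × 10^6 m³.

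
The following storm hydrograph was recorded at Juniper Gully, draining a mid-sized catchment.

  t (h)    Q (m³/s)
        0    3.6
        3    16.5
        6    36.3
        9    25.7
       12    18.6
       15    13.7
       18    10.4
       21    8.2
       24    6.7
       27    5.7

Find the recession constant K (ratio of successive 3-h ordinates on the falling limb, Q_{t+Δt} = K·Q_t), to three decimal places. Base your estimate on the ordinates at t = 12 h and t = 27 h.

K ≈ 0.789

Using the recession-limb readings at t = 12 h and t = 27 h: Q falls from 18.6 to 5.7 m³/s over 5 intervals.
K = (Q₂/Q₁)^(1/5) = (5.7/18.6)^(1/5) = 0.789.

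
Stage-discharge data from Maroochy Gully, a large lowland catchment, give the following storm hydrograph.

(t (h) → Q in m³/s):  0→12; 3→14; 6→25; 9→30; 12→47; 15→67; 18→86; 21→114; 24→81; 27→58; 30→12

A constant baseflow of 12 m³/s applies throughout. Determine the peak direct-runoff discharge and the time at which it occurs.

Q_p = 102.0 m³/s at t = 21 h

Subtracting baseflow gives direct-runoff ordinates: 0.0, 2.0, 13.0, 18.0, 35.0, 55.0, 74.0, 102.0, 69.0, 46.0, 0.0 m³/s.
The maximum is 102.0 m³/s, occurring at the reading for t = 21 h.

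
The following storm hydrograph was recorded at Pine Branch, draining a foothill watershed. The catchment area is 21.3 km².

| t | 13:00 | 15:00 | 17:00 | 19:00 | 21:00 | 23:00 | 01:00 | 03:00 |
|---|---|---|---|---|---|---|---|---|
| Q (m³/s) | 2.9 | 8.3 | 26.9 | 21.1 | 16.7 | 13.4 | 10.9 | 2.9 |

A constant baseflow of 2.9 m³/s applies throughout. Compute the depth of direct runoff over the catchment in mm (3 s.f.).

Direct runoff: 0.0, 5.4, 24.0, 18.2, 13.8, 10.5, 8.0, 0.0 m³/s; ΣQ_DR = 79.90 m³/s.
V = ΣQ_DR · Δt = 79.90 × 7200 s = 5.753 × 10^5 m³.
Over A = 21.3 km², depth = V / A = 27.0 mm.

d ≈ 27.0 mm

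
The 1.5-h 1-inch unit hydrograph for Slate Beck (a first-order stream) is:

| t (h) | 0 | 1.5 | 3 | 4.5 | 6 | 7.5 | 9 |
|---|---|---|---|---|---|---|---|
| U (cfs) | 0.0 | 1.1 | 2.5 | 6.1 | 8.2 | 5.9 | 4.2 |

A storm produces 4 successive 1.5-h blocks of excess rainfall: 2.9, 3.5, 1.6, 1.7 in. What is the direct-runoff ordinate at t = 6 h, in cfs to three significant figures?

By discrete convolution, Q_j = Σ (P_i / 1 in) · U_{j−i}.
At t = 6 h (j=4): Q = (2.9/1)·8.2 + (3.5/1)·6.1 + (1.6/1)·2.5 + (1.7/1)·1.1 = 51.0 cfs.

Q ≈ 51.0 cfs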